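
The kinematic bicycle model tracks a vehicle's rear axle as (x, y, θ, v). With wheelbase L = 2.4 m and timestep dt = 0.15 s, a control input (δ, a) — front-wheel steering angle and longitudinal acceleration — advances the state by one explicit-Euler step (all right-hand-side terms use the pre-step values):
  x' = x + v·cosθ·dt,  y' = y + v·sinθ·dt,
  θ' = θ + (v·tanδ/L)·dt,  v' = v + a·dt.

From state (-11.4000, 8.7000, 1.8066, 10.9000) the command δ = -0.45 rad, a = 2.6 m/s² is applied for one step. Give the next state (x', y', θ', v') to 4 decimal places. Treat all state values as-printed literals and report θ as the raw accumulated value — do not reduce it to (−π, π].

(-11.7820, 10.2898, 1.4775, 11.2900)

x' = -11.4000 + 10.9000·cos(1.8066)·0.15 = -11.7820
y' = 8.7000 + 10.9000·sin(1.8066)·0.15 = 10.2898
θ' = 1.8066 + (10.9000/2.4)·tan(-0.45)·0.15 = 1.4775
v' = 10.9000 + 2.6000·0.15 = 11.2900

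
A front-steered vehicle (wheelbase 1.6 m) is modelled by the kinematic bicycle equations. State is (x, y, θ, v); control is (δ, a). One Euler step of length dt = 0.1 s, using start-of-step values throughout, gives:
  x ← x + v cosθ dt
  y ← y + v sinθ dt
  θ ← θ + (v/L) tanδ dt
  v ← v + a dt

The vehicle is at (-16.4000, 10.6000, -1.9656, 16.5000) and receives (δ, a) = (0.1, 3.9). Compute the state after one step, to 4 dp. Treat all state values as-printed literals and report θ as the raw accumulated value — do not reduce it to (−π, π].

x' = -16.4000 + 16.5000·cos(-1.9656)·0.1 = -17.0346
y' = 10.6000 + 16.5000·sin(-1.9656)·0.1 = 9.0769
θ' = -1.9656 + (16.5000/1.6)·tan(0.1)·0.1 = -1.8621
v' = 16.5000 + 3.9000·0.1 = 16.8900

(-17.0346, 9.0769, -1.8621, 16.8900)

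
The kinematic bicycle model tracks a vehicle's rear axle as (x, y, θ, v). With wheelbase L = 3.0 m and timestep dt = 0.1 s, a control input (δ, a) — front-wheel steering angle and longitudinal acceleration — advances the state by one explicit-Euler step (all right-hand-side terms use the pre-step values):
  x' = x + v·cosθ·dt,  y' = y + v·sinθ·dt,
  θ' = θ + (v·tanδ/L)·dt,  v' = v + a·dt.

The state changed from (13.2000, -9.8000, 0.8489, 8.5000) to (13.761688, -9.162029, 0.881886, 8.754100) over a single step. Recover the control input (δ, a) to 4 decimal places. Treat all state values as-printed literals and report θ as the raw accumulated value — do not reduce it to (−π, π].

a = (v'−v)/dt = (0.254100)/0.1 = 2.5410
Δθ = θ'−θ = 0.032986;  (v·dt/L) = 8.5000·0.1/3.0 = 0.283333
tan δ = Δθ·L/(v·dt) = 0.116421  →  δ = 0.1159

δ = 0.1159, a = 2.5410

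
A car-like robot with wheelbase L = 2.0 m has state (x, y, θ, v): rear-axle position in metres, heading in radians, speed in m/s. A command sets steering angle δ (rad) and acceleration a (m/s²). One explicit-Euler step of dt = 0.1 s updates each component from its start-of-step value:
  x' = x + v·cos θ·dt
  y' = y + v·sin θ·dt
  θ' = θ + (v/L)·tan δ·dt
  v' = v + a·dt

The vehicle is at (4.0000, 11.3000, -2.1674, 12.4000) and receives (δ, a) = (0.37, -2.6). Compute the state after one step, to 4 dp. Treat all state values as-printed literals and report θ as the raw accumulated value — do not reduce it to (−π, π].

x' = 4.0000 + 12.4000·cos(-2.1674)·0.1 = 3.3033
y' = 11.3000 + 12.4000·sin(-2.1674)·0.1 = 10.2742
θ' = -2.1674 + (12.4000/2.0)·tan(0.37)·0.1 = -1.9269
v' = 12.4000 − 2.6000·0.1 = 12.1400

(3.3033, 10.2742, -1.9269, 12.1400)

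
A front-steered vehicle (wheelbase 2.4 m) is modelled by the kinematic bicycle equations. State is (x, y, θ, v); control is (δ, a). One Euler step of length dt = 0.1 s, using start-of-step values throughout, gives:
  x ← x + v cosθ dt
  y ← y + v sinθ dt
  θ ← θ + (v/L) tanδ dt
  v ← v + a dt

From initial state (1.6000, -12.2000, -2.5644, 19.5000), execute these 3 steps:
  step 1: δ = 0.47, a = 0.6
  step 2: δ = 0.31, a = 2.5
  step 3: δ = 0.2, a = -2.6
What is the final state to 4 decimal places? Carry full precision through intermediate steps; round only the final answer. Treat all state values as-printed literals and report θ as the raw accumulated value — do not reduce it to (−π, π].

after step 1 (δ=0.47, a=0.6): (-0.034096, -13.264063, -2.151678, 19.560000)
after step 2 (δ=0.31, a=2.5): (-1.107472, -14.899239, -1.890611, 19.810000)
after step 3 (δ=0.2, a=-2.6): (-1.730280, -16.779790, -1.723291, 19.550000)

(-1.7303, -16.7798, -1.7233, 19.5500)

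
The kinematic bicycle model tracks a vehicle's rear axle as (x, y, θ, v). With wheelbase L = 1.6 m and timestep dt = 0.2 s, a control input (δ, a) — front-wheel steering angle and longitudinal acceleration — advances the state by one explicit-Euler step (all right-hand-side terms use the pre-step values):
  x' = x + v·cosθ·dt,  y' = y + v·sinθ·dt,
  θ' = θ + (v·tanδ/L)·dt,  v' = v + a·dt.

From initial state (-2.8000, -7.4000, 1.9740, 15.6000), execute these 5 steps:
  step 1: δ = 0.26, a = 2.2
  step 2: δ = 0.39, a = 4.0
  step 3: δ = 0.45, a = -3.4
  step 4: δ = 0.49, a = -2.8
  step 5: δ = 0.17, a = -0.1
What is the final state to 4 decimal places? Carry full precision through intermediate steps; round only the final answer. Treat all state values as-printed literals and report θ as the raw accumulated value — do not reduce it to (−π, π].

after step 1 (δ=0.26, a=2.2): (-4.024185, -4.530197, 2.492742, 16.040000)
after step 2 (δ=0.39, a=4.0): (-6.580252, -2.591695, 3.316907, 16.840000)
after step 3 (δ=0.45, a=-3.4): (-9.896626, -3.179135, 4.333738, 16.160000)
after step 4 (δ=0.49, a=-2.8): (-11.091391, -6.182193, 5.411182, 15.600000)
after step 5 (δ=0.17, a=-0.1): (-9.084313, -8.570925, 5.745913, 15.580000)

(-9.0843, -8.5709, 5.7459, 15.5800)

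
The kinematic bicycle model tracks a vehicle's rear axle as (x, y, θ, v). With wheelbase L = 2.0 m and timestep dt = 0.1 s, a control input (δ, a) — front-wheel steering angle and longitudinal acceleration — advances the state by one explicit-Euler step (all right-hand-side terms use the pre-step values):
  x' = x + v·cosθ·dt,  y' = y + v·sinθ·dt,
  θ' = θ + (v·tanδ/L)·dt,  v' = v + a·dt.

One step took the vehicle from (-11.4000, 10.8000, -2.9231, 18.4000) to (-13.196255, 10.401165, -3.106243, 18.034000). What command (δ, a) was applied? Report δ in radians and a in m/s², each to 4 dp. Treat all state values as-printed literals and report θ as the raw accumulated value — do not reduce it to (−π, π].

δ = -0.1965, a = -3.6600

a = (v'−v)/dt = (-0.366000)/0.1 = -3.6600
Δθ = θ'−θ = -0.183143;  (v·dt/L) = 18.4000·0.1/2.0 = 0.920000
tan δ = Δθ·L/(v·dt) = -0.199068  →  δ = -0.1965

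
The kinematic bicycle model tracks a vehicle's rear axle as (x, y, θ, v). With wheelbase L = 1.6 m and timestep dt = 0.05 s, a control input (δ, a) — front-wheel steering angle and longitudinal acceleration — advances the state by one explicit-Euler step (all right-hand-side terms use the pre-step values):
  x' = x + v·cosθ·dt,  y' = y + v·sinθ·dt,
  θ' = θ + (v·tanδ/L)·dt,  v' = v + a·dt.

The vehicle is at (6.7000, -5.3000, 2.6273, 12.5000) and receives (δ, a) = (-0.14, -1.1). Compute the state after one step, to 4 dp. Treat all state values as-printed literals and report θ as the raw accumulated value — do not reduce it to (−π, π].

(6.1558, -4.9926, 2.5723, 12.4450)

x' = 6.7000 + 12.5000·cos(2.6273)·0.05 = 6.1558
y' = -5.3000 + 12.5000·sin(2.6273)·0.05 = -4.9926
θ' = 2.6273 + (12.5000/1.6)·tan(-0.14)·0.05 = 2.5723
v' = 12.5000 − 1.1000·0.05 = 12.4450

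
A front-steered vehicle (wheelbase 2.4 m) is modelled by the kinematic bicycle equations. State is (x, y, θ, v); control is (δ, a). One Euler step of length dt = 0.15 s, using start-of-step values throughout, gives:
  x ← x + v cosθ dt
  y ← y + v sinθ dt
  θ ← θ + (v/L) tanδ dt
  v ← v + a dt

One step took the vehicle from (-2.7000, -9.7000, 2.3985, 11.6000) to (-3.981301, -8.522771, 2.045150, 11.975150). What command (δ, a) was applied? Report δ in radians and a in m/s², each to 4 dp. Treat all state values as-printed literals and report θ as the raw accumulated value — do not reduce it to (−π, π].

δ = -0.4535, a = 2.5010

a = (v'−v)/dt = (0.375150)/0.15 = 2.5010
Δθ = θ'−θ = -0.353350;  (v·dt/L) = 11.6000·0.15/2.4 = 0.725000
tan δ = Δθ·L/(v·dt) = -0.487379  →  δ = -0.4535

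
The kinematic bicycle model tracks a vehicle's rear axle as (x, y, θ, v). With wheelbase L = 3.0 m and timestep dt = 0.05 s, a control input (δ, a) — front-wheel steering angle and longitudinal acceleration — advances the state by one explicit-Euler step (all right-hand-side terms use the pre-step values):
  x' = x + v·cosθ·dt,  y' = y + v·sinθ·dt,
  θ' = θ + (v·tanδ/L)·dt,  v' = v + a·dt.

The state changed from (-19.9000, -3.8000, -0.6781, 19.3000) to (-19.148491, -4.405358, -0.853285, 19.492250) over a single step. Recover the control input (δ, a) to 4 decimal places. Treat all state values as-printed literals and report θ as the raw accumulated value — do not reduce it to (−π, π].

δ = -0.4987, a = 3.8450

a = (v'−v)/dt = (0.192250)/0.05 = 3.8450
Δθ = θ'−θ = -0.175185;  (v·dt/L) = 19.3000·0.05/3.0 = 0.321667
tan δ = Δθ·L/(v·dt) = -0.544617  →  δ = -0.4987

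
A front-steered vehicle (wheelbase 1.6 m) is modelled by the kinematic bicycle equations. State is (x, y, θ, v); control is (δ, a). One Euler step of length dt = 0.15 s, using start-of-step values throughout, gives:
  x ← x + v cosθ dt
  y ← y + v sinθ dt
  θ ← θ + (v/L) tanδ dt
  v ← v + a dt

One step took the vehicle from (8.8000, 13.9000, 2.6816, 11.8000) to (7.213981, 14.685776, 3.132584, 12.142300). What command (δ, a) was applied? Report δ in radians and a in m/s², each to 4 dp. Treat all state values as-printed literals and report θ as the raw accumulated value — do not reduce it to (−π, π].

δ = 0.3871, a = 2.2820

a = (v'−v)/dt = (0.342300)/0.15 = 2.2820
Δθ = θ'−θ = 0.450984;  (v·dt/L) = 11.8000·0.15/1.6 = 1.106250
tan δ = Δθ·L/(v·dt) = 0.407669  →  δ = 0.3871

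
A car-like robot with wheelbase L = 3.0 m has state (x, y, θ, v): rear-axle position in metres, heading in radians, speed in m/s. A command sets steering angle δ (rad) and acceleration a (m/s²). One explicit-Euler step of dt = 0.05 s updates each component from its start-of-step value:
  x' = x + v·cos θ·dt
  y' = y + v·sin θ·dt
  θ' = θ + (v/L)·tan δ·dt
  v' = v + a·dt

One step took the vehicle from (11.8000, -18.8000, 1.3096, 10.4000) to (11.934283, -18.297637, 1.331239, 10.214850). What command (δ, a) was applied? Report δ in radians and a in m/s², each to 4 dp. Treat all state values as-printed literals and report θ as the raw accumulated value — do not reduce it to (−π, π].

a = (v'−v)/dt = (-0.185150)/0.05 = -3.7030
Δθ = θ'−θ = 0.021639;  (v·dt/L) = 10.4000·0.05/3.0 = 0.173333
tan δ = Δθ·L/(v·dt) = 0.124840  →  δ = 0.1242

δ = 0.1242, a = -3.7030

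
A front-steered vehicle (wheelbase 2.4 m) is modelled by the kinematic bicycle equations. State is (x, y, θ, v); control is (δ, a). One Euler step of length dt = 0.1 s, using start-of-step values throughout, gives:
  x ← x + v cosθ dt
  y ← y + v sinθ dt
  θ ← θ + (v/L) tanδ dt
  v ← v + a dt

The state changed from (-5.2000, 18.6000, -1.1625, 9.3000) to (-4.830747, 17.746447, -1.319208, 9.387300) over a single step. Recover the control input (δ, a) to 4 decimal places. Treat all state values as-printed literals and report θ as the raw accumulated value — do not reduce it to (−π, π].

a = (v'−v)/dt = (0.087300)/0.1 = 0.8730
Δθ = θ'−θ = -0.156708;  (v·dt/L) = 9.3000·0.1/2.4 = 0.387500
tan δ = Δθ·L/(v·dt) = -0.404408  →  δ = -0.3843

δ = -0.3843, a = 0.8730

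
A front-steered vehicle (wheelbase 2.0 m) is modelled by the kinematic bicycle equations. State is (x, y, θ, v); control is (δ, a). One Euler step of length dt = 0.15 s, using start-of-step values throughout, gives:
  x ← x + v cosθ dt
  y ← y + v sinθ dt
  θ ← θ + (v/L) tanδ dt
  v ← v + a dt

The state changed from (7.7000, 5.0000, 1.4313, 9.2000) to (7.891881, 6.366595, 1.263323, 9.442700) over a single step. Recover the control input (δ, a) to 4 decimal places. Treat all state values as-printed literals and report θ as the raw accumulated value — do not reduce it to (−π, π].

δ = -0.2388, a = 1.6180

a = (v'−v)/dt = (0.242700)/0.15 = 1.6180
Δθ = θ'−θ = -0.167977;  (v·dt/L) = 9.2000·0.15/2.0 = 0.690000
tan δ = Δθ·L/(v·dt) = -0.243445  →  δ = -0.2388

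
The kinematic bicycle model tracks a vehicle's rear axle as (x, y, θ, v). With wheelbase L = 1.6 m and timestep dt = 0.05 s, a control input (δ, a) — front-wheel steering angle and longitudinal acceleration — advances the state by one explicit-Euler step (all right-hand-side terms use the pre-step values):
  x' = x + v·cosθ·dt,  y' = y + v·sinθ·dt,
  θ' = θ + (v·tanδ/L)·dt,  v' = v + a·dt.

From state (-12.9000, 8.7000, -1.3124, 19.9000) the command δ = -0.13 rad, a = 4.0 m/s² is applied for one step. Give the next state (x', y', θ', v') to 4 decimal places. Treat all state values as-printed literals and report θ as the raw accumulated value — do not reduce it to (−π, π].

(-12.6457, 7.7380, -1.3937, 20.1000)

x' = -12.9000 + 19.9000·cos(-1.3124)·0.05 = -12.6457
y' = 8.7000 + 19.9000·sin(-1.3124)·0.05 = 7.7380
θ' = -1.3124 + (19.9000/1.6)·tan(-0.13)·0.05 = -1.3937
v' = 19.9000 + 4.0000·0.05 = 20.1000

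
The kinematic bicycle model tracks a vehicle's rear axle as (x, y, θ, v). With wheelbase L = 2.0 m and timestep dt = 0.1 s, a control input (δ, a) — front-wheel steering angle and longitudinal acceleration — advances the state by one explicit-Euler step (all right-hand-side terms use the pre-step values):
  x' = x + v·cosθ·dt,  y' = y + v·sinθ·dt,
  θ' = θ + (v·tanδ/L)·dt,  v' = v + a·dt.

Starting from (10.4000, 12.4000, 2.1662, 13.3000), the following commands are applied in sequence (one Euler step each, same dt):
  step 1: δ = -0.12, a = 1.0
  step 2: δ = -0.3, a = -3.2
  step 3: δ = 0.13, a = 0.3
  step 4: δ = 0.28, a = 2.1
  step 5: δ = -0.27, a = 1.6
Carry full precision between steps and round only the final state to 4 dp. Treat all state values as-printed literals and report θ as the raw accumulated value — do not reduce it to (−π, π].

after step 1 (δ=-0.12, a=1.0): (9.654079, 13.501136, 2.086015, 13.400000)
after step 2 (δ=-0.3, a=-3.2): (8.993827, 14.667185, 1.878759, 13.080000)
after step 3 (δ=0.13, a=0.3): (8.597349, 15.913647, 1.964262, 13.110000)
after step 4 (δ=0.28, a=2.1): (8.094723, 17.124468, 2.152754, 13.320000)
after step 5 (δ=-0.27, a=1.6): (7.362576, 18.237206, 1.968433, 13.480000)

(7.3626, 18.2372, 1.9684, 13.4800)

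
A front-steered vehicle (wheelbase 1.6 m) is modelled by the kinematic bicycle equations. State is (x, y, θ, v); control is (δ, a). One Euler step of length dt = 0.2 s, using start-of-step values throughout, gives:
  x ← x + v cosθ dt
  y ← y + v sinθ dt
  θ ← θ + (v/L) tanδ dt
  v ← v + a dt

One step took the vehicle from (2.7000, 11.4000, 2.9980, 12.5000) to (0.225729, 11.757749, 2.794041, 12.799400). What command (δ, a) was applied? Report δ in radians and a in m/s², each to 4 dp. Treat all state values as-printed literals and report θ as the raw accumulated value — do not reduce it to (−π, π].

δ = -0.1298, a = 1.4970

a = (v'−v)/dt = (0.299400)/0.2 = 1.4970
Δθ = θ'−θ = -0.203959;  (v·dt/L) = 12.5000·0.2/1.6 = 1.562500
tan δ = Δθ·L/(v·dt) = -0.130534  →  δ = -0.1298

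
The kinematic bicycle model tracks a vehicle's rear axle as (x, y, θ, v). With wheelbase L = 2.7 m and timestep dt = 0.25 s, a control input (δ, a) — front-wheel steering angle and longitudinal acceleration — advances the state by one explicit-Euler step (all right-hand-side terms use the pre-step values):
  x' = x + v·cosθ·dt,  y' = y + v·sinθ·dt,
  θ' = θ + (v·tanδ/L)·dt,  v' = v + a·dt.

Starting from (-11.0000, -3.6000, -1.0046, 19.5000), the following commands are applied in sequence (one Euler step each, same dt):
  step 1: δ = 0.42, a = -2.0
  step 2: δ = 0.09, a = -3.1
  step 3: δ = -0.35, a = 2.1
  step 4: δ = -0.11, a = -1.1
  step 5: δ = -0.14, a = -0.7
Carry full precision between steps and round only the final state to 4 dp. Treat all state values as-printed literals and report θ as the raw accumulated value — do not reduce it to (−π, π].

(7.5984, -15.1489, -1.0883, 18.3000)

after step 1 (δ=0.42, a=-2.0): (-8.384924, -7.714244, -0.198288, 19.000000)
after step 2 (δ=0.09, a=-3.1): (-3.727999, -8.649954, -0.039526, 18.225000)
after step 3 (δ=-0.35, a=2.1): (0.824692, -8.829999, -0.655512, 18.750000)
after step 4 (δ=-0.11, a=-1.1): (4.540642, -11.687335, -0.847258, 18.475000)
after step 5 (δ=-0.14, a=-0.7): (7.598442, -15.148940, -1.088326, 18.300000)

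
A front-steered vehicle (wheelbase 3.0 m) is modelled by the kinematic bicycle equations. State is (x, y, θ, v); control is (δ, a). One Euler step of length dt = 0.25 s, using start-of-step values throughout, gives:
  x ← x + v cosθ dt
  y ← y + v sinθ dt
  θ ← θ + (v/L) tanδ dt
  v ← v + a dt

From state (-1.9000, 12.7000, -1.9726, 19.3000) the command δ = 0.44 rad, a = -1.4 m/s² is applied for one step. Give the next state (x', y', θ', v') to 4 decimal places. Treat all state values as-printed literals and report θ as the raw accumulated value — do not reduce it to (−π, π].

(-3.7870, 8.2593, -1.2154, 18.9500)

x' = -1.9000 + 19.3000·cos(-1.9726)·0.25 = -3.7870
y' = 12.7000 + 19.3000·sin(-1.9726)·0.25 = 8.2593
θ' = -1.9726 + (19.3000/3.0)·tan(0.44)·0.25 = -1.2154
v' = 19.3000 − 1.4000·0.25 = 18.9500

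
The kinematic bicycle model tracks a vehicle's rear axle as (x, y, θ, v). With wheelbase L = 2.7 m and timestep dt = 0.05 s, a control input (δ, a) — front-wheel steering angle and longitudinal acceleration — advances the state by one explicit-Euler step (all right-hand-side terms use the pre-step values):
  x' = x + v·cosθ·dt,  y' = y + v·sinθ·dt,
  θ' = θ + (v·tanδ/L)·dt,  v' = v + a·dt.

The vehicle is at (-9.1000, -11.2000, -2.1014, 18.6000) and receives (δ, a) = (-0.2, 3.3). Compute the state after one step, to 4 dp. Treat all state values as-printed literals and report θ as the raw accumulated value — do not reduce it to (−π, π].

x' = -9.1000 + 18.6000·cos(-2.1014)·0.05 = -9.5706
y' = -11.2000 + 18.6000·sin(-2.1014)·0.05 = -12.0021
θ' = -2.1014 + (18.6000/2.7)·tan(-0.2)·0.05 = -2.1712
v' = 18.6000 + 3.3000·0.05 = 18.7650

(-9.5706, -12.0021, -2.1712, 18.7650)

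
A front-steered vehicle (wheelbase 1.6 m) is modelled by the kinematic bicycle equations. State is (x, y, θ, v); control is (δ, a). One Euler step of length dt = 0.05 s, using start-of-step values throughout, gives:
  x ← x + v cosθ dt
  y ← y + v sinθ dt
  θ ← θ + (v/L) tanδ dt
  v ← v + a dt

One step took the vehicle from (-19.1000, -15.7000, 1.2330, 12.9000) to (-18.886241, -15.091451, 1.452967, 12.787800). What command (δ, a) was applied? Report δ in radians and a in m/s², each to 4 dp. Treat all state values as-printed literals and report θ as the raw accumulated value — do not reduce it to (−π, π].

a = (v'−v)/dt = (-0.112200)/0.05 = -2.2440
Δθ = θ'−θ = 0.219967;  (v·dt/L) = 12.9000·0.05/1.6 = 0.403125
tan δ = Δθ·L/(v·dt) = 0.545655  →  δ = 0.4995

δ = 0.4995, a = -2.2440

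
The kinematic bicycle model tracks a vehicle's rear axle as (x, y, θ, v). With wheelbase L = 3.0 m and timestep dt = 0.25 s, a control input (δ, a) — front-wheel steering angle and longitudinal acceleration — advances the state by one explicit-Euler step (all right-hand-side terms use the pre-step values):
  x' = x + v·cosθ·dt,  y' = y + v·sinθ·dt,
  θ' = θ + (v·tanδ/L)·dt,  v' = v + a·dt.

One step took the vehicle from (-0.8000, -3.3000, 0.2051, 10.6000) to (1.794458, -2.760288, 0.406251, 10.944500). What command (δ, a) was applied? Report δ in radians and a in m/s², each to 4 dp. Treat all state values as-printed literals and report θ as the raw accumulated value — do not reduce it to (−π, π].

a = (v'−v)/dt = (0.344500)/0.25 = 1.3780
Δθ = θ'−θ = 0.201151;  (v·dt/L) = 10.6000·0.25/3.0 = 0.883333
tan δ = Δθ·L/(v·dt) = 0.227718  →  δ = 0.2239

δ = 0.2239, a = 1.3780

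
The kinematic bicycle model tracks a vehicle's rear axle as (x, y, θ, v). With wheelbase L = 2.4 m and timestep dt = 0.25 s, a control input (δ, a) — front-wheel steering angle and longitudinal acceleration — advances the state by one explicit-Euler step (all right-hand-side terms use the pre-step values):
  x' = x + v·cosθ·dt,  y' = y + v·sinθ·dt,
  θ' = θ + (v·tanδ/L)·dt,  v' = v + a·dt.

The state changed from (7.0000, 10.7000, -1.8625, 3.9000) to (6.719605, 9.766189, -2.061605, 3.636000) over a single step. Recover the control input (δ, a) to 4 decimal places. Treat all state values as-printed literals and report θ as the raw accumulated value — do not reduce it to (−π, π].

a = (v'−v)/dt = (-0.264000)/0.25 = -1.0560
Δθ = θ'−θ = -0.199105;  (v·dt/L) = 3.9000·0.25/2.4 = 0.406250
tan δ = Δθ·L/(v·dt) = -0.490105  →  δ = -0.4557

δ = -0.4557, a = -1.0560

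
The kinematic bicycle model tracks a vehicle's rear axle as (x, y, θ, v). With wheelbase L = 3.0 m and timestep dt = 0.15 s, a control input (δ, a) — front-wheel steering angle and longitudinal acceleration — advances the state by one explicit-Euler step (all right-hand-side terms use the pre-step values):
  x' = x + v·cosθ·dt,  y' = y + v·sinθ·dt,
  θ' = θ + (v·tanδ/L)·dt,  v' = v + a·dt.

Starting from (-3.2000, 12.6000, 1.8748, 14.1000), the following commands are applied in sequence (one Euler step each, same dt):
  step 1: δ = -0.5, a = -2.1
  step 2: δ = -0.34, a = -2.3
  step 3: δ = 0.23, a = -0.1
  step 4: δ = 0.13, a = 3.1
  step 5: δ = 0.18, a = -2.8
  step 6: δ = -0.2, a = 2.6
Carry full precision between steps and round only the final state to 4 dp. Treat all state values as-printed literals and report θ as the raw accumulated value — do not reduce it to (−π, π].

(-2.6137, 24.6702, 1.4808, 13.8600)

after step 1 (δ=-0.5, a=-2.1): (-3.833110, 14.618018, 1.489657, 13.785000)
after step 2 (δ=-0.34, a=-2.3): (-3.665517, 16.678965, 1.245844, 13.440000)
after step 3 (δ=0.23, a=-0.1): (-3.021881, 18.589459, 1.403188, 13.425000)
after step 4 (δ=0.13, a=3.1): (-2.685938, 20.574990, 1.490945, 13.890000)
after step 5 (δ=0.18, a=-2.8): (-2.519745, 22.651851, 1.617323, 13.470000)
after step 6 (δ=-0.2, a=2.6): (-2.613719, 24.670165, 1.480798, 13.860000)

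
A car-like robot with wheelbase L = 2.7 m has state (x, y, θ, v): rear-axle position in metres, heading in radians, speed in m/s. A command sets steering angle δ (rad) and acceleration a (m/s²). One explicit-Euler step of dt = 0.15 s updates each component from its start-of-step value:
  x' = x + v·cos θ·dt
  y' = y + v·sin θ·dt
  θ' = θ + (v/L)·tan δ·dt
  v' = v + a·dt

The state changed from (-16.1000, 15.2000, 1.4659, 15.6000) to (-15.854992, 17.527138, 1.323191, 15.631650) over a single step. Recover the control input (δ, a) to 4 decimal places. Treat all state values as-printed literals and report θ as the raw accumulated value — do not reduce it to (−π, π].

a = (v'−v)/dt = (0.031650)/0.15 = 0.2110
Δθ = θ'−θ = -0.142709;  (v·dt/L) = 15.6000·0.15/2.7 = 0.866667
tan δ = Δθ·L/(v·dt) = -0.164664  →  δ = -0.1632

δ = -0.1632, a = 0.2110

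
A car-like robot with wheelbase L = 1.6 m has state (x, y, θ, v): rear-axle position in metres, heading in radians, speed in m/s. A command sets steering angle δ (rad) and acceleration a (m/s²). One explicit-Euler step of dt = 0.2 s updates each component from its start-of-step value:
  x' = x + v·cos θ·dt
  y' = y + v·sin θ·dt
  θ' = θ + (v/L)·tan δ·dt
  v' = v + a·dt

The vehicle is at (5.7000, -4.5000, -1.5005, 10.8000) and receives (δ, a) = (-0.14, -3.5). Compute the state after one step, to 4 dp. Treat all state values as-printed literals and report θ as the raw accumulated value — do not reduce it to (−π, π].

x' = 5.7000 + 10.8000·cos(-1.5005)·0.2 = 5.8517
y' = -4.5000 + 10.8000·sin(-1.5005)·0.2 = -6.6547
θ' = -1.5005 + (10.8000/1.6)·tan(-0.14)·0.2 = -1.6907
v' = 10.8000 − 3.5000·0.2 = 10.1000

(5.8517, -6.6547, -1.6907, 10.1000)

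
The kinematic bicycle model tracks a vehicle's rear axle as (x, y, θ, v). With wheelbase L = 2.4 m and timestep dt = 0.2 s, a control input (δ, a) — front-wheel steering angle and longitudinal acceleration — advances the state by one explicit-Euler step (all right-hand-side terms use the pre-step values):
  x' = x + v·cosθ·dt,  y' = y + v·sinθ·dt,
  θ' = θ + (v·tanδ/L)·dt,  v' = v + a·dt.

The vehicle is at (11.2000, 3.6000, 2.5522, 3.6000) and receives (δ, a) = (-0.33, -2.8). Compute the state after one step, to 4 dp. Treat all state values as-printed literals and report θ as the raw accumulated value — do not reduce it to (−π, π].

(10.6015, 4.0002, 2.4494, 3.0400)

x' = 11.2000 + 3.6000·cos(2.5522)·0.2 = 10.6015
y' = 3.6000 + 3.6000·sin(2.5522)·0.2 = 4.0002
θ' = 2.5522 + (3.6000/2.4)·tan(-0.33)·0.2 = 2.4494
v' = 3.6000 − 2.8000·0.2 = 3.0400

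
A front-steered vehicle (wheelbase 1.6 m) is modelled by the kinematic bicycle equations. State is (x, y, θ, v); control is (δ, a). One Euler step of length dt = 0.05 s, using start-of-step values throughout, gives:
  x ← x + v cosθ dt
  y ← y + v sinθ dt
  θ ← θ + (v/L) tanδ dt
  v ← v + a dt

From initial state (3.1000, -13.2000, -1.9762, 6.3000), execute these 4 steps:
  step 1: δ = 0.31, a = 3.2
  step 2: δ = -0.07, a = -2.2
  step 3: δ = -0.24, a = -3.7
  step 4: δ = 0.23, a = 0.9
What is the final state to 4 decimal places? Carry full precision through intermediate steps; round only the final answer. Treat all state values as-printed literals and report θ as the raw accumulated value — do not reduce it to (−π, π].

(2.6351, -14.3746, -1.9307, 6.2100)

after step 1 (δ=0.31, a=3.2): (2.975767, -13.489467, -1.913136, 6.460000)
after step 2 (δ=-0.07, a=-2.2): (2.867339, -13.793724, -1.927290, 6.350000)
after step 3 (δ=-0.24, a=-3.7): (2.756534, -14.091262, -1.975851, 6.165000)
after step 4 (δ=0.23, a=0.9): (2.635063, -14.374568, -1.930742, 6.210000)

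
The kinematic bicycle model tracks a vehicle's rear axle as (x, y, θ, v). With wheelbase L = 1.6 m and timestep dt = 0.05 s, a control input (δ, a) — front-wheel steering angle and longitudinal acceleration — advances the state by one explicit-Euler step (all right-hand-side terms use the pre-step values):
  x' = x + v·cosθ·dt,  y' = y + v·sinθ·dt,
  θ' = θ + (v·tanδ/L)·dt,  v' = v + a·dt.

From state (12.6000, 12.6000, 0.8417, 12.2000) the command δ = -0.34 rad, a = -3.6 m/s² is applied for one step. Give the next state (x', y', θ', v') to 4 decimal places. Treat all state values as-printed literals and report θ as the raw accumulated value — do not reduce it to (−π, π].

x' = 12.6000 + 12.2000·cos(0.8417)·0.05 = 13.0064
y' = 12.6000 + 12.2000·sin(0.8417)·0.05 = 13.0549
θ' = 0.8417 + (12.2000/1.6)·tan(-0.34)·0.05 = 0.7068
v' = 12.2000 − 3.6000·0.05 = 12.0200

(13.0064, 13.0549, 0.7068, 12.0200)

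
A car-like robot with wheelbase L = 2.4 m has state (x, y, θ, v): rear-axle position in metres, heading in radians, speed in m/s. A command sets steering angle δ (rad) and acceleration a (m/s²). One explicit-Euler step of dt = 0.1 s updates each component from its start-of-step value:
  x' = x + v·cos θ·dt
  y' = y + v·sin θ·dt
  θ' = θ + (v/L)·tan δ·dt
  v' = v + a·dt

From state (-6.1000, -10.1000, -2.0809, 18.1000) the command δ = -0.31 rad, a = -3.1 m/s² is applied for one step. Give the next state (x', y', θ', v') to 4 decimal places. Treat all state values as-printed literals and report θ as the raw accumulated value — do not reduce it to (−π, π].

(-6.9838, -11.6796, -2.3225, 17.7900)

x' = -6.1000 + 18.1000·cos(-2.0809)·0.1 = -6.9838
y' = -10.1000 + 18.1000·sin(-2.0809)·0.1 = -11.6796
θ' = -2.0809 + (18.1000/2.4)·tan(-0.31)·0.1 = -2.3225
v' = 18.1000 − 3.1000·0.1 = 17.7900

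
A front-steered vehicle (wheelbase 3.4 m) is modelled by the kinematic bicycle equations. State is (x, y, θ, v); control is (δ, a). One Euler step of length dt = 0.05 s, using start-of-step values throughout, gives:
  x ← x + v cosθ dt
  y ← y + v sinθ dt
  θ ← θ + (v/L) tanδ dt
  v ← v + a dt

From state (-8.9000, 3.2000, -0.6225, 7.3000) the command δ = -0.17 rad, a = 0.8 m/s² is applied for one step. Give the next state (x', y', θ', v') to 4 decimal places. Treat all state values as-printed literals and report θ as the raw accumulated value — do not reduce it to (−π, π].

(-8.6035, 2.9872, -0.6409, 7.3400)

x' = -8.9000 + 7.3000·cos(-0.6225)·0.05 = -8.6035
y' = 3.2000 + 7.3000·sin(-0.6225)·0.05 = 2.9872
θ' = -0.6225 + (7.3000/3.4)·tan(-0.17)·0.05 = -0.6409
v' = 7.3000 + 0.8000·0.05 = 7.3400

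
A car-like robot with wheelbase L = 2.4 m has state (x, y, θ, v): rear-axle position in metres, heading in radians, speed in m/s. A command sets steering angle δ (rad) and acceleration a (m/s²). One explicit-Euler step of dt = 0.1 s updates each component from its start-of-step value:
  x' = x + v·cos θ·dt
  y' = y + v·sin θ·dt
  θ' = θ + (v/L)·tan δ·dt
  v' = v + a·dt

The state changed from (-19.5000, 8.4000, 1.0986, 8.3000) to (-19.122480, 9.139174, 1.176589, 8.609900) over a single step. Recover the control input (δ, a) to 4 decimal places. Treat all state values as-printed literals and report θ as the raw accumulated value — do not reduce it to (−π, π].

a = (v'−v)/dt = (0.309900)/0.1 = 3.0990
Δθ = θ'−θ = 0.077989;  (v·dt/L) = 8.3000·0.1/2.4 = 0.345833
tan δ = Δθ·L/(v·dt) = 0.225510  →  δ = 0.2218

δ = 0.2218, a = 3.0990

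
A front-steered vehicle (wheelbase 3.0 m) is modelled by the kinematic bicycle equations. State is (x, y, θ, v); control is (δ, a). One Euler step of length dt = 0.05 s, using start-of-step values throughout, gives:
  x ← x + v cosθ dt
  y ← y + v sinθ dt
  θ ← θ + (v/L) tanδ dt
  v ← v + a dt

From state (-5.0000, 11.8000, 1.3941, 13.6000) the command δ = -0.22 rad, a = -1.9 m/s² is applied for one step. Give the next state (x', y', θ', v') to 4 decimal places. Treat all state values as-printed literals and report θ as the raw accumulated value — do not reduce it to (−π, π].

x' = -5.0000 + 13.6000·cos(1.3941)·0.05 = -4.8805
y' = 11.8000 + 13.6000·sin(1.3941)·0.05 = 12.4694
θ' = 1.3941 + (13.6000/3.0)·tan(-0.22)·0.05 = 1.3434
v' = 13.6000 − 1.9000·0.05 = 13.5050

(-4.8805, 12.4694, 1.3434, 13.5050)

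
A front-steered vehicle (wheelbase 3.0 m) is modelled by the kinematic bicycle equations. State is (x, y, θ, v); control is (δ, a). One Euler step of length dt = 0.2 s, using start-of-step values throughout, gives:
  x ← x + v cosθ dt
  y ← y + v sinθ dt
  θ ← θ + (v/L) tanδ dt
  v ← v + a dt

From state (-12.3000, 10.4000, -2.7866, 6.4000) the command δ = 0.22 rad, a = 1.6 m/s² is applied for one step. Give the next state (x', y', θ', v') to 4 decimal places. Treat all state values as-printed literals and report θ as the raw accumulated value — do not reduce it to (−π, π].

(-13.5002, 9.9551, -2.6912, 6.7200)

x' = -12.3000 + 6.4000·cos(-2.7866)·0.2 = -13.5002
y' = 10.4000 + 6.4000·sin(-2.7866)·0.2 = 9.9551
θ' = -2.7866 + (6.4000/3.0)·tan(0.22)·0.2 = -2.6912
v' = 6.4000 + 1.6000·0.2 = 6.7200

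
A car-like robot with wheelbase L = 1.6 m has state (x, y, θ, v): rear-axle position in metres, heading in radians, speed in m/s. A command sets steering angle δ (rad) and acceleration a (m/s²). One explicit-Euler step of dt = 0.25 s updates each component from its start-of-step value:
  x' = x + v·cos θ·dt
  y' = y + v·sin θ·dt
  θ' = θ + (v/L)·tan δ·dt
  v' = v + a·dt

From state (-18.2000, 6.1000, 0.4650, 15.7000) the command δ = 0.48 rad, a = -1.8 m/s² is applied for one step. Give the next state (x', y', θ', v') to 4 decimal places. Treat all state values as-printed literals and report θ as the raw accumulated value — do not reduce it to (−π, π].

x' = -18.2000 + 15.7000·cos(0.4650)·0.25 = -14.6918
y' = 6.1000 + 15.7000·sin(0.4650)·0.25 = 7.8601
θ' = 0.4650 + (15.7000/1.6)·tan(0.48)·0.25 = 1.7421
v' = 15.7000 − 1.8000·0.25 = 15.2500

(-14.6918, 7.8601, 1.7421, 15.2500)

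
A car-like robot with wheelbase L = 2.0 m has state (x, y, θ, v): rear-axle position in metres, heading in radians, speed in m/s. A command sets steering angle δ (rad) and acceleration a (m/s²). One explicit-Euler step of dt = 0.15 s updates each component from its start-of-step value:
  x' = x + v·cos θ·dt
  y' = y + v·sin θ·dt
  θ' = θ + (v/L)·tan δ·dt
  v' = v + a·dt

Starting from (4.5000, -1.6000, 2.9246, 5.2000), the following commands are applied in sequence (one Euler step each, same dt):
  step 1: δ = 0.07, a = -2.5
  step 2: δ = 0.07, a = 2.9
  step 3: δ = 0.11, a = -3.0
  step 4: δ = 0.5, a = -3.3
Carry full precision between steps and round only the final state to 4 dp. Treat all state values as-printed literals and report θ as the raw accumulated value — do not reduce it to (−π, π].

(1.5329, -1.0797, 3.2180, 4.3150)

after step 1 (δ=0.07, a=-2.5): (3.738292, -1.432071, 2.951945, 4.825000)
after step 2 (δ=0.07, a=2.9): (3.027518, -1.295634, 2.977317, 5.260000)
after step 3 (δ=0.11, a=-3.0): (2.249140, -1.166603, 3.020888, 4.810000)
after step 4 (δ=0.5, a=-3.3): (1.532890, -1.079727, 3.217967, 4.315000)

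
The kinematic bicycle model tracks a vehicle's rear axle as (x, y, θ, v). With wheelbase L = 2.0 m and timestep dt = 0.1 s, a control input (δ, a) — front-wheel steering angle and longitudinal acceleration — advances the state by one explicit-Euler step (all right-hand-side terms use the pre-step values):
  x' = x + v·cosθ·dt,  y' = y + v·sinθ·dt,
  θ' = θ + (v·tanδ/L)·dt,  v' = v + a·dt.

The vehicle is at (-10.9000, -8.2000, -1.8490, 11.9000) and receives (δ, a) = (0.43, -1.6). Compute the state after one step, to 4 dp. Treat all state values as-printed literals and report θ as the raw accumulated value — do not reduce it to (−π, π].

(-11.2268, -9.3442, -1.5761, 11.7400)

x' = -10.9000 + 11.9000·cos(-1.8490)·0.1 = -11.2268
y' = -8.2000 + 11.9000·sin(-1.8490)·0.1 = -9.3442
θ' = -1.8490 + (11.9000/2.0)·tan(0.43)·0.1 = -1.5761
v' = 11.9000 − 1.6000·0.1 = 11.7400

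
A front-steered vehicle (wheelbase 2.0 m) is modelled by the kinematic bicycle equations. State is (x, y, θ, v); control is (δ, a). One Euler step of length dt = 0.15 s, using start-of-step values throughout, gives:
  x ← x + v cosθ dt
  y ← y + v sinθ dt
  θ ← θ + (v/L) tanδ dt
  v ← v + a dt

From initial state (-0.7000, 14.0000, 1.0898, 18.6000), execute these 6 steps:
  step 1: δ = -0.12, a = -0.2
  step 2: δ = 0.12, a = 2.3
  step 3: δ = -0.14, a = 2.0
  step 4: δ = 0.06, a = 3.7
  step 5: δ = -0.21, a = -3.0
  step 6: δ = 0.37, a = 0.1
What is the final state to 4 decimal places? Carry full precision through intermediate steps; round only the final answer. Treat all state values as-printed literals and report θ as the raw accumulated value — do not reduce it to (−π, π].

(9.3535, 27.6799, 1.2222, 19.3350)

after step 1 (δ=-0.12, a=-0.2): (0.590829, 16.473431, 0.921592, 18.570000)
after step 2 (δ=0.12, a=2.3): (2.274811, 18.692263, 1.089529, 18.915000)
after step 3 (δ=-0.14, a=2.0): (3.588183, 21.207226, 0.889613, 19.215000)
after step 4 (δ=0.06, a=3.7): (5.403172, 23.446240, 0.976185, 19.770000)
after step 5 (δ=-0.21, a=-3.0): (7.064406, 25.902760, 0.660148, 19.320000)
after step 6 (δ=0.37, a=0.1): (9.353541, 27.679911, 1.222162, 19.335000)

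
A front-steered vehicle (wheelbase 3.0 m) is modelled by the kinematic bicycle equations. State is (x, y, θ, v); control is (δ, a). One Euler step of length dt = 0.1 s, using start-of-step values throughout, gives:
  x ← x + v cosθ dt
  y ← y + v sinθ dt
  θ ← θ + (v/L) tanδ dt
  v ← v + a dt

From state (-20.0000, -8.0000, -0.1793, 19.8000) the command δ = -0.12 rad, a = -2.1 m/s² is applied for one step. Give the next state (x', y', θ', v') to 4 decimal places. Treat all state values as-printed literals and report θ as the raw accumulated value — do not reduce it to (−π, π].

x' = -20.0000 + 19.8000·cos(-0.1793)·0.1 = -18.0517
y' = -8.0000 + 19.8000·sin(-0.1793)·0.1 = -8.3531
θ' = -0.1793 + (19.8000/3.0)·tan(-0.12)·0.1 = -0.2589
v' = 19.8000 − 2.1000·0.1 = 19.5900

(-18.0517, -8.3531, -0.2589, 19.5900)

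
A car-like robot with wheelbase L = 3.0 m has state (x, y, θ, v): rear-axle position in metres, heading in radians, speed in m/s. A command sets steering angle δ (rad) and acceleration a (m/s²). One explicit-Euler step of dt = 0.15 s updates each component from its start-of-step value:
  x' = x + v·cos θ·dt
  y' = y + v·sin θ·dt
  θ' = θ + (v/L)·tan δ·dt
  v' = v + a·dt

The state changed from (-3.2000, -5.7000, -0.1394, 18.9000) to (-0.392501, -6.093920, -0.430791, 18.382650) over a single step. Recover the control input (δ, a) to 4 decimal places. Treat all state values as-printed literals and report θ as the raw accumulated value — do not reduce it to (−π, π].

δ = -0.2991, a = -3.4490

a = (v'−v)/dt = (-0.517350)/0.15 = -3.4490
Δθ = θ'−θ = -0.291391;  (v·dt/L) = 18.9000·0.15/3.0 = 0.945000
tan δ = Δθ·L/(v·dt) = -0.308350  →  δ = -0.2991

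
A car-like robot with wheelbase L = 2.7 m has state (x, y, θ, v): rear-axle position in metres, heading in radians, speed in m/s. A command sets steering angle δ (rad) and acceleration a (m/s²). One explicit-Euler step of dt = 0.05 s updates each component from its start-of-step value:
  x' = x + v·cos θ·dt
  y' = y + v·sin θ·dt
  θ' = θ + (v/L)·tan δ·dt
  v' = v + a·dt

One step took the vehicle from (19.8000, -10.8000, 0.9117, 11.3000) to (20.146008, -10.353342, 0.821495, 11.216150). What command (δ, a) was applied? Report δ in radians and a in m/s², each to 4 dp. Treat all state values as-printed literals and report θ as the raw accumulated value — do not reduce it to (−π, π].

a = (v'−v)/dt = (-0.083850)/0.05 = -1.6770
Δθ = θ'−θ = -0.090205;  (v·dt/L) = 11.3000·0.05/2.7 = 0.209259
tan δ = Δθ·L/(v·dt) = -0.431068  →  δ = -0.4070

δ = -0.4070, a = -1.6770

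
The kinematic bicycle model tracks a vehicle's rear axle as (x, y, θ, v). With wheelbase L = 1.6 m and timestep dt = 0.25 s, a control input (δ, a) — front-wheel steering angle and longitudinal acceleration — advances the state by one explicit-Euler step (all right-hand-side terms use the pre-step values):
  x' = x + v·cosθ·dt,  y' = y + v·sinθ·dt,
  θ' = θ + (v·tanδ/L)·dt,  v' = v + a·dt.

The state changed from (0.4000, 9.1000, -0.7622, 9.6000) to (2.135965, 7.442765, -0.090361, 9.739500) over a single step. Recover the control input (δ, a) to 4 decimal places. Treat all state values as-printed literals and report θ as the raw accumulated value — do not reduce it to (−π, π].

a = (v'−v)/dt = (0.139500)/0.25 = 0.5580
Δθ = θ'−θ = 0.671839;  (v·dt/L) = 9.6000·0.25/1.6 = 1.500000
tan δ = Δθ·L/(v·dt) = 0.447893  →  δ = 0.4211

δ = 0.4211, a = 0.5580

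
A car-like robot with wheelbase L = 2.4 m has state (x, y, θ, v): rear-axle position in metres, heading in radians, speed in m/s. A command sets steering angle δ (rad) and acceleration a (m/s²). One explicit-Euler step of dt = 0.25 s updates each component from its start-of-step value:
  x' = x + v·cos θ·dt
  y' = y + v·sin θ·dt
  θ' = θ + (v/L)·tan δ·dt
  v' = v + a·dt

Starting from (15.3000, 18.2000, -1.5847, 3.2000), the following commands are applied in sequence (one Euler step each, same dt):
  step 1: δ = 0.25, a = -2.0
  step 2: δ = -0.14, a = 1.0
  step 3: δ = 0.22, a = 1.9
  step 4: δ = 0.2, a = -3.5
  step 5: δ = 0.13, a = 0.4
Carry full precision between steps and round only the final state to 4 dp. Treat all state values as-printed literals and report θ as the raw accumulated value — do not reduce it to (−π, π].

after step 1 (δ=0.25, a=-2.0): (15.288877, 17.400077, -1.499586, 2.700000)
after step 2 (δ=-0.14, a=1.0): (15.336904, 16.726788, -1.539220, 2.950000)
after step 3 (δ=0.22, a=1.9): (15.360187, 15.989656, -1.470504, 3.425000)
after step 4 (δ=0.2, a=-3.5): (15.445919, 15.137708, -1.398183, 2.550000)
after step 5 (δ=0.13, a=0.4): (15.555414, 14.509682, -1.363456, 2.650000)

(15.5554, 14.5097, -1.3635, 2.6500)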